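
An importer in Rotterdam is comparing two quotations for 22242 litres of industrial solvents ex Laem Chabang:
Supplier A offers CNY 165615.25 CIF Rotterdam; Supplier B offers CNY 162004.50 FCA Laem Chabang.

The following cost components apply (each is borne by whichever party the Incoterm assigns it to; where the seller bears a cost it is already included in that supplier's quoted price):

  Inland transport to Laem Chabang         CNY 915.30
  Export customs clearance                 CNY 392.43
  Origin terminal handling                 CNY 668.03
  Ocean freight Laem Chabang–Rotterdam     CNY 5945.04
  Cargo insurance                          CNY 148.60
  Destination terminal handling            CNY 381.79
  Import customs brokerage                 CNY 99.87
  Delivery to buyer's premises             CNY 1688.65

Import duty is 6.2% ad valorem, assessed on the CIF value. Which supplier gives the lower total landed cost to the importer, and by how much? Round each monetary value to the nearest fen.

Supplier A is cheaper by CNY 3346.27

Supplier A (CIF):
The CIF price already equals the CIF value: 165615.25
Import duty = 165615.25 × 6.2% = 10268.15
Buyer bears (A): 381.79 + 99.87 + 1688.65 = 2170.31
Landed cost (A) = invoice 165615.25 + 2170.31 + duty 10268.15 = 178053.71
Supplier B (FCA):
CIF value = FCA price + origin terminal + freight + insurance = 162004.50 + 668.03 + 5945.04 + 148.60 = 168766.17
Import duty = 168766.17 × 6.2% = 10463.50
Buyer bears (B): 668.03 + 5945.04 + 148.60 + 381.79 + 99.87 + 1688.65 = 8931.98
Landed cost (B) = invoice 162004.50 + 8931.98 + duty 10463.50 = 181399.98
Difference = |178053.71 − 181399.98| = 3346.27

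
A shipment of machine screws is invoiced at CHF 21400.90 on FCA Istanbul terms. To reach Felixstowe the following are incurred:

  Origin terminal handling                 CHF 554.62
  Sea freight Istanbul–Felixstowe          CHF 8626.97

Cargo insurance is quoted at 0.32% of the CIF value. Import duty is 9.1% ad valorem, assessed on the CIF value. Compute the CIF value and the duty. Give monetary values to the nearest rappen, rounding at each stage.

CIF value: CHF 30680.67; import duty: CHF 2791.94

Let C be the CIF value. C = FCA price + pre-shipment costs + freight + 0.32% × C
C − 0.32% × C = 21400.90 + 554.62 + 8626.97
0.9968 × C = 30582.49
C = 30582.49 / 0.9968 = 30680.67
Insurance premium = 0.32% × 30680.67 = 98.18
Import duty = 30680.67 × 9.1% = 2791.94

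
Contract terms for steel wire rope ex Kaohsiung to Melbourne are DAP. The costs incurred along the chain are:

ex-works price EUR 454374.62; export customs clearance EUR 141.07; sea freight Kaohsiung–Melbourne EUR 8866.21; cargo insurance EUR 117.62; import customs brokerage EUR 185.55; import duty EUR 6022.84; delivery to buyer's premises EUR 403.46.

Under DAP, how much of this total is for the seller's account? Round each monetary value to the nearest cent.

DAP: the seller bears all costs to the named destination except import duty and clearance.
Seller's account: goods 454374.62 + export clearance 141.07 + freight 8866.21 + insurance 117.62 + delivery 403.46 = 463902.98
Buyer's account: brokerage 185.55 + duty 6022.84 = 6208.39

Seller's account: EUR 463902.98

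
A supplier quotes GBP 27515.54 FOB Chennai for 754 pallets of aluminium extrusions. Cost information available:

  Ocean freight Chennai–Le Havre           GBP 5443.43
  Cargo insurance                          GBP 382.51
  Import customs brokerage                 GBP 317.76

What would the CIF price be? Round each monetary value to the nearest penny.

CIF price: GBP 33341.48

Not relevant to the conversion: brokerage — on the buyer under both terms; not part of either seller's price.
From FOB to CIF, the seller additionally bears: freight, insurance.
CIF price = 27515.54 + 5443.43 + 382.51 = 33341.48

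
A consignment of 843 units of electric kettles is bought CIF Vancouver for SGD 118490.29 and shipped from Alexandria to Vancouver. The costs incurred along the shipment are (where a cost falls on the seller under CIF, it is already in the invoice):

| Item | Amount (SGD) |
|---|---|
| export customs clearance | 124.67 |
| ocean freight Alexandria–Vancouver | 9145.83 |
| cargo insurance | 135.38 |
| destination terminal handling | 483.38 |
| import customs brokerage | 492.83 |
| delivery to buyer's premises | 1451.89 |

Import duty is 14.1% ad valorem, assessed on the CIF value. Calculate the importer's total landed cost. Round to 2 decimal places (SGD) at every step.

CIF: the seller pays costs through ocean freight and marine insurance to the destination port.
Already in the invoice (seller's account under CIF): export clearance, freight, insurance — exclude.
The CIF price already equals the CIF value: 118490.29
Import duty = 118490.29 × 14.1% = 16707.13
Buyer bears: destination terminal 483.38 + brokerage 492.83 + delivery 1451.89 + duty 16707.13 = 19135.23
Landed cost = invoice 118490.29 + 19135.23 = 137625.52

Total landed cost: SGD 137625.52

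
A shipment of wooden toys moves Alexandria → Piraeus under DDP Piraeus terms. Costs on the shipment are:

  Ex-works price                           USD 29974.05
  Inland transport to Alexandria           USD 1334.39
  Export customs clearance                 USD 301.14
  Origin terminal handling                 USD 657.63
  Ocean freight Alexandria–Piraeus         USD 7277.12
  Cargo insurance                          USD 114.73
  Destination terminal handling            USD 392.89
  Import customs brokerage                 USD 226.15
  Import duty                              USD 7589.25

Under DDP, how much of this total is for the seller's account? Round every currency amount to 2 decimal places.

Seller's account: USD 47867.35

DDP: the seller bears all costs including import duty.
Seller's account: goods 29974.05 + inland to port 1334.39 + export clearance 301.14 + origin terminal 657.63 + freight 7277.12 + insurance 114.73 + destination terminal 392.89 + brokerage 226.15 + duty 7589.25 = 47867.35
Buyer's account: 0.00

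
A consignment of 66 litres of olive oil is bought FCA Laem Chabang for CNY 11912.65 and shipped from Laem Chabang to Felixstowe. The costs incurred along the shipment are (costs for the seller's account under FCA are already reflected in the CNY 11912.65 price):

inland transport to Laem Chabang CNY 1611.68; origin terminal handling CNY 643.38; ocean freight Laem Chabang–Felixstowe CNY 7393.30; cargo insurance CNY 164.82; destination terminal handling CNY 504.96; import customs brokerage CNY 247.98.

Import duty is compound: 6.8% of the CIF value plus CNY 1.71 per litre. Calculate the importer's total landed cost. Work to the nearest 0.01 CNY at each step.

Total landed cost: CNY 22347.71

FCA: the seller delivers export-cleared goods to the carrier; the buyer bears costs from that point.
Already in the invoice (seller's account under FCA): inland to port — exclude.
CIF value = FCA price + origin terminal + freight + insurance = 11912.65 + 643.38 + 7393.30 + 164.82 = 20114.15
Ad valorem component: 20114.15 × 6.8% = 1367.76
Specific component: 66 × 1.71 = 112.86
Import duty = 1367.76 + 112.86 = 1480.62
Buyer bears: origin terminal 643.38 + freight 7393.30 + insurance 164.82 + destination terminal 504.96 + brokerage 247.98 + duty 1480.62 = 10435.06
Landed cost = invoice 11912.65 + 10435.06 = 22347.71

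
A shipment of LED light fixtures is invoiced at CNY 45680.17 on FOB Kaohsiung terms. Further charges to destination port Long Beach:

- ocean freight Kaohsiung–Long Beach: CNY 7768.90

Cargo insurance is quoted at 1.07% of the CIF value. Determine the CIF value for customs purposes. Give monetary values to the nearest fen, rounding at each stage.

CIF value: CNY 54027.16

Let C be the CIF value. C = FOB price + freight + 1.07% × C
C − 1.07% × C = 45680.17 + 7768.90
0.9893 × C = 53449.07
C = 53449.07 / 0.9893 = 54027.16
Insurance premium = 1.07% × 54027.16 = 578.09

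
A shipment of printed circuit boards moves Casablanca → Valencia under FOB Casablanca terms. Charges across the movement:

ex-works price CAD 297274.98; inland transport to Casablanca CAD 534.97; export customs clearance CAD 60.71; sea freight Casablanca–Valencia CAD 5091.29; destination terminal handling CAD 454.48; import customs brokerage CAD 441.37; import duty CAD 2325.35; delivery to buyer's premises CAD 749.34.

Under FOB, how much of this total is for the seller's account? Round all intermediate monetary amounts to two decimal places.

FOB: the seller bears costs until goods are on board at the origin port; the buyer bears freight, insurance and all costs thereafter.
Seller's account: goods 297274.98 + inland to port 534.97 + export clearance 60.71 = 297870.66
Buyer's account: freight 5091.29 + destination terminal 454.48 + brokerage 441.37 + duty 2325.35 + delivery 749.34 = 9061.83

Seller's account: CAD 297870.66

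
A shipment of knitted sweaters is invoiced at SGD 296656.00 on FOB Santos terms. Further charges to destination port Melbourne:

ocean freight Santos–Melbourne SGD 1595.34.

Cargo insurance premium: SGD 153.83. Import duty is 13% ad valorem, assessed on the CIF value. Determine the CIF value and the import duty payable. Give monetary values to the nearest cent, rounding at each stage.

CIF value: SGD 298405.17; import duty: SGD 38792.67

CIF = FOB price + freight + insurance
CIF = 296656.00 + 1595.34 + 153.83 = 298405.17
Import duty = 298405.17 × 13% = 38792.67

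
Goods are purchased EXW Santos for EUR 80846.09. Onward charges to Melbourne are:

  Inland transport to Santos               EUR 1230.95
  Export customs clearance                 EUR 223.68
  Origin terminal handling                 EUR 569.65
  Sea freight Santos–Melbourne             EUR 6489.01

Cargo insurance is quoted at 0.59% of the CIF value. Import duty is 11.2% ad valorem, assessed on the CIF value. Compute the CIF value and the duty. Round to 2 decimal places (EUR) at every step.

CIF value: EUR 89889.73; import duty: EUR 10067.65

Let C be the CIF value. C = EXW price + pre-shipment costs + freight + 0.59% × C
C − 0.59% × C = 80846.09 + 1230.95 + 223.68 + 569.65 + 6489.01
0.9941 × C = 89359.38
C = 89359.38 / 0.9941 = 89889.73
Insurance premium = 0.59% × 89889.73 = 530.35
Import duty = 89889.73 × 11.2% = 10067.65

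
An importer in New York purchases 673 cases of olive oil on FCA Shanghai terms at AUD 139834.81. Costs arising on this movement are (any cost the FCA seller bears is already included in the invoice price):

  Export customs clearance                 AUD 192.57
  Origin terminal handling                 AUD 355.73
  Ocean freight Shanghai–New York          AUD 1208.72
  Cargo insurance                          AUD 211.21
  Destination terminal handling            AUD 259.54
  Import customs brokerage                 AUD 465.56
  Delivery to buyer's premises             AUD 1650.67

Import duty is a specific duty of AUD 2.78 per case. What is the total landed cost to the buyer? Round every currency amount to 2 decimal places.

Total landed cost: AUD 145857.18

FCA: the seller delivers export-cleared goods to the carrier; the buyer bears costs from that point.
Already in the invoice (seller's account under FCA): export clearance — exclude.
CIF value = FCA price + origin terminal + freight + insurance = 139834.81 + 355.73 + 1208.72 + 211.21 = 141610.47
Import duty = 673 × 2.78 = 1870.94
Buyer bears: origin terminal 355.73 + freight 1208.72 + insurance 211.21 + destination terminal 259.54 + brokerage 465.56 + delivery 1650.67 + duty 1870.94 = 6022.37
Landed cost = invoice 139834.81 + 6022.37 = 145857.18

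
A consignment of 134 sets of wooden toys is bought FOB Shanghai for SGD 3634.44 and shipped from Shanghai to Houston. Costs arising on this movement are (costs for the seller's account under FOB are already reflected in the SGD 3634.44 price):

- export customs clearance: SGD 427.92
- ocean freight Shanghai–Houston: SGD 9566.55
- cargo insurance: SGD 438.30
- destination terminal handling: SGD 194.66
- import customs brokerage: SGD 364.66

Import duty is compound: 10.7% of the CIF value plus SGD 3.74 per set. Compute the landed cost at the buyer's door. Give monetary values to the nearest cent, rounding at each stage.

FOB: the seller bears costs until goods are on board at the origin port; the buyer bears freight, insurance and all costs thereafter.
Already in the invoice (seller's account under FOB): export clearance — exclude.
CIF value = FOB price + freight + insurance = 3634.44 + 9566.55 + 438.30 = 13639.29
Ad valorem component: 13639.29 × 10.7% = 1459.40
Specific component: 134 × 3.74 = 501.16
Import duty = 1459.40 + 501.16 = 1960.56
Buyer bears: freight 9566.55 + insurance 438.30 + destination terminal 194.66 + brokerage 364.66 + duty 1960.56 = 12524.73
Landed cost = invoice 3634.44 + 12524.73 = 16159.17

Total landed cost: SGD 16159.17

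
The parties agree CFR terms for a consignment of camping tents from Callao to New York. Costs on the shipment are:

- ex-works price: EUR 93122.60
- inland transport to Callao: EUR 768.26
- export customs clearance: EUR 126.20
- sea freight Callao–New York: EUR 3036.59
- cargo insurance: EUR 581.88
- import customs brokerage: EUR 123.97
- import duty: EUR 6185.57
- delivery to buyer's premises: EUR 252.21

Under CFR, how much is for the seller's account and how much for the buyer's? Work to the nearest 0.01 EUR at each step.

Seller: EUR 97053.65; buyer: EUR 7143.63

CFR: the seller pays costs through ocean freight to the destination port, but not insurance.
Seller's account: goods 93122.60 + inland to port 768.26 + export clearance 126.20 + freight 3036.59 = 97053.65
Buyer's account: insurance 581.88 + brokerage 123.97 + duty 6185.57 + delivery 252.21 = 7143.63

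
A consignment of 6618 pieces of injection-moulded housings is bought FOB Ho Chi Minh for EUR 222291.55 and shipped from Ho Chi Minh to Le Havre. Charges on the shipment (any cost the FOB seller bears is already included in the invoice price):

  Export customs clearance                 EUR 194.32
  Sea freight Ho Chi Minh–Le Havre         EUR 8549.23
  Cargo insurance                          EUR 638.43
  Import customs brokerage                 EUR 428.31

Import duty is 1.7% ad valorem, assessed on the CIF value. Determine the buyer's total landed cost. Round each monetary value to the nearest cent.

Total landed cost: EUR 235842.67

FOB: the seller bears costs until goods are on board at the origin port; the buyer bears freight, insurance and all costs thereafter.
Already in the invoice (seller's account under FOB): export clearance — exclude.
CIF value = FOB price + freight + insurance = 222291.55 + 8549.23 + 638.43 = 231479.21
Import duty = 231479.21 × 1.7% = 3935.15
Buyer bears: freight 8549.23 + insurance 638.43 + brokerage 428.31 + duty 3935.15 = 13551.12
Landed cost = invoice 222291.55 + 13551.12 = 235842.67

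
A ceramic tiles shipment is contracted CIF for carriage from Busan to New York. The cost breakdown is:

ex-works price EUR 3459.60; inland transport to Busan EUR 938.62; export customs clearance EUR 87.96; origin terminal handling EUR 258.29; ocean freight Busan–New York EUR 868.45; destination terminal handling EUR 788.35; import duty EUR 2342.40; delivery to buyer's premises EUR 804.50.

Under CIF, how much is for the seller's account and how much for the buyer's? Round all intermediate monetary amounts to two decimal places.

CIF: the seller pays costs through ocean freight and marine insurance to the destination port.
Seller's account: goods 3459.60 + inland to port 938.62 + export clearance 87.96 + origin terminal 258.29 + freight 868.45 = 5612.92
Buyer's account: destination terminal 788.35 + duty 2342.40 + delivery 804.50 = 3935.25

Seller: EUR 5612.92; buyer: EUR 3935.25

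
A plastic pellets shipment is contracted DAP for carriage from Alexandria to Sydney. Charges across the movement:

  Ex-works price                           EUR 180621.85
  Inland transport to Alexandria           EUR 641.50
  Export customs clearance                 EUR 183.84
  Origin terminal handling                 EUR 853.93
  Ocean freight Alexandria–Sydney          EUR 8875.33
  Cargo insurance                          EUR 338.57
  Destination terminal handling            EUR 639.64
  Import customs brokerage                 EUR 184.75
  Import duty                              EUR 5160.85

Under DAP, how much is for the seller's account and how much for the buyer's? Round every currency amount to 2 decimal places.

Seller: EUR 192154.66; buyer: EUR 5345.60

DAP: the seller bears all costs to the named destination except import duty and clearance.
Seller's account: goods 180621.85 + inland to port 641.50 + export clearance 183.84 + origin terminal 853.93 + freight 8875.33 + insurance 338.57 + destination terminal 639.64 = 192154.66
Buyer's account: brokerage 184.75 + duty 5160.85 = 5345.60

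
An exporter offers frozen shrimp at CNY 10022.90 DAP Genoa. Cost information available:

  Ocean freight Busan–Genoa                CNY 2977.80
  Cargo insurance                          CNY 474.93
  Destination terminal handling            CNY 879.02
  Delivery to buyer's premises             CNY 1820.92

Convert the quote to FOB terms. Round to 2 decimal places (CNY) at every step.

FOB price: CNY 3870.23

From DAP to FOB, the seller no longer bears: freight, insurance, destination terminal, delivery.
FOB price = 10022.90 − 2977.80 − 474.93 − 879.02 − 1820.92 = 3870.23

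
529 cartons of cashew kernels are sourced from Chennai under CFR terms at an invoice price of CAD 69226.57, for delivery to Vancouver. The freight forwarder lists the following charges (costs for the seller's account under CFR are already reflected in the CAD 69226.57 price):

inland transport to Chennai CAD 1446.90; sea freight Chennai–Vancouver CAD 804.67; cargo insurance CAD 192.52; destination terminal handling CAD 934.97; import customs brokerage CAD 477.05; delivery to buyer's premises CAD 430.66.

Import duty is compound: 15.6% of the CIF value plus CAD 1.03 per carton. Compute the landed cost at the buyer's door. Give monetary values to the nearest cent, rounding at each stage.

Total landed cost: CAD 82636.02

CFR: the seller pays costs through ocean freight to the destination port, but not insurance.
Already in the invoice (seller's account under CFR): inland to port, freight — exclude.
CIF value = CFR price + insurance = 69226.57 + 192.52 = 69419.09
Ad valorem component: 69419.09 × 15.6% = 10829.38
Specific component: 529 × 1.03 = 544.87
Import duty = 10829.38 + 544.87 = 11374.25
Buyer bears: insurance 192.52 + destination terminal 934.97 + brokerage 477.05 + delivery 430.66 + duty 11374.25 = 13409.45
Landed cost = invoice 69226.57 + 13409.45 = 82636.02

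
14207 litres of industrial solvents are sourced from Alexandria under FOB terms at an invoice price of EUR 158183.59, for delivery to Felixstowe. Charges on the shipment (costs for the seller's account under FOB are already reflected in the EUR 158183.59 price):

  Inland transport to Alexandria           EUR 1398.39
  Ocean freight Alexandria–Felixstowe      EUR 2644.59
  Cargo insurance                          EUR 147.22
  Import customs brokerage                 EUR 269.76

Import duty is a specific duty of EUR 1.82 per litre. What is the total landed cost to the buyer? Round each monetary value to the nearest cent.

FOB: the seller bears costs until goods are on board at the origin port; the buyer bears freight, insurance and all costs thereafter.
Already in the invoice (seller's account under FOB): inland to port — exclude.
CIF value = FOB price + freight + insurance = 158183.59 + 2644.59 + 147.22 = 160975.40
Import duty = 14207 × 1.82 = 25856.74
Buyer bears: freight 2644.59 + insurance 147.22 + brokerage 269.76 + duty 25856.74 = 28918.31
Landed cost = invoice 158183.59 + 28918.31 = 187101.90

Total landed cost: EUR 187101.90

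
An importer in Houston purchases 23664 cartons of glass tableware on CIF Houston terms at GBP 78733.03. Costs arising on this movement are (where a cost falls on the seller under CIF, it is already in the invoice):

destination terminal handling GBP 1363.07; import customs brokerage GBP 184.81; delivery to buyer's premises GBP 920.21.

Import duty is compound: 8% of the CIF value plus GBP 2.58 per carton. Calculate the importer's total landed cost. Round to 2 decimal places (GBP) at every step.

CIF: the seller pays costs through ocean freight and marine insurance to the destination port.
The CIF price already equals the CIF value: 78733.03
Ad valorem component: 78733.03 × 8% = 6298.64
Specific component: 23664 × 2.58 = 61053.12
Import duty = 6298.64 + 61053.12 = 67351.76
Buyer bears: destination terminal 1363.07 + brokerage 184.81 + delivery 920.21 + duty 67351.76 = 69819.85
Landed cost = invoice 78733.03 + 69819.85 = 148552.88

Total landed cost: GBP 148552.88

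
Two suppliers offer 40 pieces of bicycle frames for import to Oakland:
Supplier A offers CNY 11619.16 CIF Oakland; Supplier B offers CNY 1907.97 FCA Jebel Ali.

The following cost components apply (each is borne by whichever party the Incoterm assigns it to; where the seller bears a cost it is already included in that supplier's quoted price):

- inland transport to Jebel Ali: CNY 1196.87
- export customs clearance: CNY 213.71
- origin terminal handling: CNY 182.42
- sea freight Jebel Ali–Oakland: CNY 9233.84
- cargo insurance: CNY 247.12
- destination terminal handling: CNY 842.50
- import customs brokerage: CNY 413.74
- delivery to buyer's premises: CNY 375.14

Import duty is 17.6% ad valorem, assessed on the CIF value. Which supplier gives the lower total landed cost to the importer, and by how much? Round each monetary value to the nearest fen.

Supplier B is cheaper by CNY 56.22

Supplier A (CIF):
The CIF price already equals the CIF value: 11619.16
Import duty = 11619.16 × 17.6% = 2044.97
Buyer bears (A): 842.50 + 413.74 + 375.14 = 1631.38
Landed cost (A) = invoice 11619.16 + 1631.38 + duty 2044.97 = 15295.51
Supplier B (FCA):
CIF value = FCA price + origin terminal + freight + insurance = 1907.97 + 182.42 + 9233.84 + 247.12 = 11571.35
Import duty = 11571.35 × 17.6% = 2036.56
Buyer bears (B): 182.42 + 9233.84 + 247.12 + 842.50 + 413.74 + 375.14 = 11294.76
Landed cost (B) = invoice 1907.97 + 11294.76 + duty 2036.56 = 15239.29
Difference = |15295.51 − 15239.29| = 56.22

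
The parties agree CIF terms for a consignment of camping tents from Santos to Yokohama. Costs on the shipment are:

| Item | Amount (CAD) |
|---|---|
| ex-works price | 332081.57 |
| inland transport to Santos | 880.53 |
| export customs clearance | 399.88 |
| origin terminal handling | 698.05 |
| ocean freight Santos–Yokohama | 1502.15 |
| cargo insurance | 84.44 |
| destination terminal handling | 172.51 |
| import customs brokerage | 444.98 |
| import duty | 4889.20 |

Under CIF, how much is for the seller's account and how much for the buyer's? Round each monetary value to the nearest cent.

Seller: CAD 335646.62; buyer: CAD 5506.69

CIF: the seller pays costs through ocean freight and marine insurance to the destination port.
Seller's account: goods 332081.57 + inland to port 880.53 + export clearance 399.88 + origin terminal 698.05 + freight 1502.15 + insurance 84.44 = 335646.62
Buyer's account: destination terminal 172.51 + brokerage 444.98 + duty 4889.20 = 5506.69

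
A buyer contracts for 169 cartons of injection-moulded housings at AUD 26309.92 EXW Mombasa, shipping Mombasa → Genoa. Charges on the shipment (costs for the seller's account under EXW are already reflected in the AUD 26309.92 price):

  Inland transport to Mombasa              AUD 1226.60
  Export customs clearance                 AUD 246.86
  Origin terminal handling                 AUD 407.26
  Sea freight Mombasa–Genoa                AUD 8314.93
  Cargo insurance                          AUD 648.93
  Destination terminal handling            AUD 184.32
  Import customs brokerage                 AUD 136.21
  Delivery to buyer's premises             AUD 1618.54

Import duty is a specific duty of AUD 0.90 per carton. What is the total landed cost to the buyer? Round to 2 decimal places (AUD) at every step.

Total landed cost: AUD 39245.67

EXW: the seller makes goods available at their premises; the buyer bears all onward costs.
CIF value = EXW price + inland to port + export clearance + origin terminal + freight + insurance = 26309.92 + 1226.60 + 246.86 + 407.26 + 8314.93 + 648.93 = 37154.50
Import duty = 169 × 0.90 = 152.10
Buyer bears: inland to port 1226.60 + export clearance 246.86 + origin terminal 407.26 + freight 8314.93 + insurance 648.93 + destination terminal 184.32 + brokerage 136.21 + delivery 1618.54 + duty 152.10 = 12935.75
Landed cost = invoice 26309.92 + 12935.75 = 39245.67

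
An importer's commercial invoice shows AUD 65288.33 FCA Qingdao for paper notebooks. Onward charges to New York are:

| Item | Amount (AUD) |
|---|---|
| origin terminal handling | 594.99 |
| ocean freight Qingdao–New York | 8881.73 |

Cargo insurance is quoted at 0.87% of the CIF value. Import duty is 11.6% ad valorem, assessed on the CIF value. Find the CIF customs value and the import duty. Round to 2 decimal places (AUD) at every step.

Let C be the CIF value. C = FCA price + pre-shipment costs + freight + 0.87% × C
C − 0.87% × C = 65288.33 + 594.99 + 8881.73
0.9913 × C = 74765.05
C = 74765.05 / 0.9913 = 75421.21
Insurance premium = 0.87% × 75421.21 = 656.16
Import duty = 75421.21 × 11.6% = 8748.86

CIF value: AUD 75421.21; import duty: AUD 8748.86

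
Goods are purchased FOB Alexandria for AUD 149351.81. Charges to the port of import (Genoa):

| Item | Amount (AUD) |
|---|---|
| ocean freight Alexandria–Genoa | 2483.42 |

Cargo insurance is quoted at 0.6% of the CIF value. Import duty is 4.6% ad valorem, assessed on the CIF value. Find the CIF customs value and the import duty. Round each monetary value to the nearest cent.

Let C be the CIF value. C = FOB price + freight + 0.6% × C
C − 0.6% × C = 149351.81 + 2483.42
0.994 × C = 151835.23
C = 151835.23 / 0.994 = 152751.74
Insurance premium = 0.6% × 152751.74 = 916.51
Import duty = 152751.74 × 4.6% = 7026.58

CIF value: AUD 152751.74; import duty: AUD 7026.58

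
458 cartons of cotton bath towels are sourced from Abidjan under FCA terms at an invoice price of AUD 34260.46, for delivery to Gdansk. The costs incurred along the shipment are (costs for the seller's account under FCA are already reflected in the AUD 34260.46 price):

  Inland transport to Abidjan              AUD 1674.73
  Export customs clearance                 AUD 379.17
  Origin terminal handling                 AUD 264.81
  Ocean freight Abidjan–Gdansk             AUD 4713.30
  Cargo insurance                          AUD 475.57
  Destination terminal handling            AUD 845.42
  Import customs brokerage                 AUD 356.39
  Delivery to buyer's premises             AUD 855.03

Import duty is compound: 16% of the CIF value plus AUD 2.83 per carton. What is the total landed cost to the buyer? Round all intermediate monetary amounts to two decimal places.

FCA: the seller delivers export-cleared goods to the carrier; the buyer bears costs from that point.
Already in the invoice (seller's account under FCA): inland to port, export clearance — exclude.
CIF value = FCA price + origin terminal + freight + insurance = 34260.46 + 264.81 + 4713.30 + 475.57 = 39714.14
Ad valorem component: 39714.14 × 16% = 6354.26
Specific component: 458 × 2.83 = 1296.14
Import duty = 6354.26 + 1296.14 = 7650.40
Buyer bears: origin terminal 264.81 + freight 4713.30 + insurance 475.57 + destination terminal 845.42 + brokerage 356.39 + delivery 855.03 + duty 7650.40 = 15160.92
Landed cost = invoice 34260.46 + 15160.92 = 49421.38

Total landed cost: AUD 49421.38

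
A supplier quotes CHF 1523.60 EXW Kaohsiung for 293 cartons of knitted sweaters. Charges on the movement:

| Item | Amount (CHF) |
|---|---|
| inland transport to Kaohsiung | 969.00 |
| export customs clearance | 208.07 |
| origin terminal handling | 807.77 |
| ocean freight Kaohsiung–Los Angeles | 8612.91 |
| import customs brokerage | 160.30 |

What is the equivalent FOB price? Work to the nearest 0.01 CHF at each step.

FOB price: CHF 3508.44

Not relevant to the conversion: freight, brokerage — on the buyer under both terms; not part of either seller's price.
From EXW to FOB, the seller additionally bears: inland to port, export clearance, origin terminal.
FOB price = 1523.60 + 969.00 + 208.07 + 807.77 = 3508.44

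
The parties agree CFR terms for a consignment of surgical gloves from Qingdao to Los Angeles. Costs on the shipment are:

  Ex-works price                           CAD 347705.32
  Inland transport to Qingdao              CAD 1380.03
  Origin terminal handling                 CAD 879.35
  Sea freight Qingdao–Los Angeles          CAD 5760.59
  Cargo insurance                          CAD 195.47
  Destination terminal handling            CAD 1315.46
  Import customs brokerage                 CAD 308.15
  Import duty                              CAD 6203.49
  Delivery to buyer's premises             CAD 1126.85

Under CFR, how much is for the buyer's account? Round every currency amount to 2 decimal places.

CFR: the seller pays costs through ocean freight to the destination port, but not insurance.
Seller's account: goods 347705.32 + inland to port 1380.03 + origin terminal 879.35 + freight 5760.59 = 355725.29
Buyer's account: insurance 195.47 + destination terminal 1315.46 + brokerage 308.15 + duty 6203.49 + delivery 1126.85 = 9149.42

Buyer's account: CAD 9149.42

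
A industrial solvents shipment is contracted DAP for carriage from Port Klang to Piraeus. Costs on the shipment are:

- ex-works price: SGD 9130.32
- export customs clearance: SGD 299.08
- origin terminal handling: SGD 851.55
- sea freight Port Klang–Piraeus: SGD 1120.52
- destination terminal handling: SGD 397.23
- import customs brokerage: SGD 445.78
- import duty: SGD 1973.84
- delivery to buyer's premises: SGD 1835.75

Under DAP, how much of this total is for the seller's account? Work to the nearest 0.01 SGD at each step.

DAP: the seller bears all costs to the named destination except import duty and clearance.
Seller's account: goods 9130.32 + export clearance 299.08 + origin terminal 851.55 + freight 1120.52 + destination terminal 397.23 + delivery 1835.75 = 13634.45
Buyer's account: brokerage 445.78 + duty 1973.84 = 2419.62

Seller's account: SGD 13634.45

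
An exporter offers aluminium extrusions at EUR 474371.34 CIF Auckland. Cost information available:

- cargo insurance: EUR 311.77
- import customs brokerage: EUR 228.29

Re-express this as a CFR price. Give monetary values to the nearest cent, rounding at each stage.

CFR price: EUR 474059.57

Not relevant to the conversion: brokerage — on the buyer under both terms; not part of either seller's price.
From CIF to CFR, the seller no longer bears: insurance.
CFR price = 474371.34 − 311.77 = 474059.57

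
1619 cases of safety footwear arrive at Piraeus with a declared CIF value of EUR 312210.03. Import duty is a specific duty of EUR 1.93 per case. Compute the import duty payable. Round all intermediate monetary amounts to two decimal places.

Import duty: EUR 3124.67

Import duty = 1619 × 1.93 = 3124.67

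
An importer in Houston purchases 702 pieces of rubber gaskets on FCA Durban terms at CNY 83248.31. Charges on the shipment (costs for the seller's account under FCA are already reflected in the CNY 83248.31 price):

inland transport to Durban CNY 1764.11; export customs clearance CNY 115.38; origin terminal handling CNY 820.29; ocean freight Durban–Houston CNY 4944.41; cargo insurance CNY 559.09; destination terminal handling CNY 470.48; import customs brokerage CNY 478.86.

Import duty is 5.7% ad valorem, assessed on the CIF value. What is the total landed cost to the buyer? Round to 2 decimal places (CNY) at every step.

Total landed cost: CNY 95627.05

FCA: the seller delivers export-cleared goods to the carrier; the buyer bears costs from that point.
Already in the invoice (seller's account under FCA): inland to port, export clearance — exclude.
CIF value = FCA price + origin terminal + freight + insurance = 83248.31 + 820.29 + 4944.41 + 559.09 = 89572.10
Import duty = 89572.10 × 5.7% = 5105.61
Buyer bears: origin terminal 820.29 + freight 4944.41 + insurance 559.09 + destination terminal 470.48 + brokerage 478.86 + duty 5105.61 = 12378.74
Landed cost = invoice 83248.31 + 12378.74 = 95627.05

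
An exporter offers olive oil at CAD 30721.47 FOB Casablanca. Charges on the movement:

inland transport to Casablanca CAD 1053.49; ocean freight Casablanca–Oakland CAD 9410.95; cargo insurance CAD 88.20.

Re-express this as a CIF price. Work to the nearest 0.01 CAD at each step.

Not relevant to the conversion: inland to port — on the seller under both FOB and CIF; already in the FOB price and stays in the CIF price.
From FOB to CIF, the seller additionally bears: freight, insurance.
CIF price = 30721.47 + 9410.95 + 88.20 = 40220.62

CIF price: CAD 40220.62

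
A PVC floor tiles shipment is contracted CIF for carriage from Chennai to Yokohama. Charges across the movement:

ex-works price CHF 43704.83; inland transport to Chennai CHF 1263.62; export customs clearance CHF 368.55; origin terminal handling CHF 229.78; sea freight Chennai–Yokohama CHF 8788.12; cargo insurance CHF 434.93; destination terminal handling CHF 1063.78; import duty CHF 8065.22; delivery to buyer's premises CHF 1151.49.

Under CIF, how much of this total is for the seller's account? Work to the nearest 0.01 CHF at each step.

CIF: the seller pays costs through ocean freight and marine insurance to the destination port.
Seller's account: goods 43704.83 + inland to port 1263.62 + export clearance 368.55 + origin terminal 229.78 + freight 8788.12 + insurance 434.93 = 54789.83
Buyer's account: destination terminal 1063.78 + duty 8065.22 + delivery 1151.49 = 10280.49

Seller's account: CHF 54789.83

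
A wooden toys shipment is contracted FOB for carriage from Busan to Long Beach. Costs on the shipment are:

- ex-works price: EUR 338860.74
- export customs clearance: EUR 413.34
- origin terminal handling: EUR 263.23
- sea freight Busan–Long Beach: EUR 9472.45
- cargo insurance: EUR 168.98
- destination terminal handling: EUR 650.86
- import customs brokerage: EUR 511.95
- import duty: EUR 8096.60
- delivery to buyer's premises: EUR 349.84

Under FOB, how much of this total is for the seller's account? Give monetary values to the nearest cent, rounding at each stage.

FOB: the seller bears costs until goods are on board at the origin port; the buyer bears freight, insurance and all costs thereafter.
Seller's account: goods 338860.74 + export clearance 413.34 + origin terminal 263.23 = 339537.31
Buyer's account: freight 9472.45 + insurance 168.98 + destination terminal 650.86 + brokerage 511.95 + duty 8096.60 + delivery 349.84 = 19250.68

Seller's account: EUR 339537.31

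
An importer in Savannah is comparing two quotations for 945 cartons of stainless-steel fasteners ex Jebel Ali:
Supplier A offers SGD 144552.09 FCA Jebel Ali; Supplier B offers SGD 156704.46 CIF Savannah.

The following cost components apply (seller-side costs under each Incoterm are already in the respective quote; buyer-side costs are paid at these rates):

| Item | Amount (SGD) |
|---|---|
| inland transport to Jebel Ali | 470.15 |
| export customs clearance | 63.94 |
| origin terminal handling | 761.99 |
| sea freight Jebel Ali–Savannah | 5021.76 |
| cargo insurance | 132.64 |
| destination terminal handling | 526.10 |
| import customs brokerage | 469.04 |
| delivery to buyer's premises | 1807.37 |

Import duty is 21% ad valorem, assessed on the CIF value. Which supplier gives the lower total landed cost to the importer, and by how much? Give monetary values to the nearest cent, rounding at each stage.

Supplier A (FCA):
CIF value = FCA price + origin terminal + freight + insurance = 144552.09 + 761.99 + 5021.76 + 132.64 = 150468.48
Import duty = 150468.48 × 21% = 31598.38
Buyer bears (A): 761.99 + 5021.76 + 132.64 + 526.10 + 469.04 + 1807.37 = 8718.90
Landed cost (A) = invoice 144552.09 + 8718.90 + duty 31598.38 = 184869.37
Supplier B (CIF):
The CIF price already equals the CIF value: 156704.46
Import duty = 156704.46 × 21% = 32907.94
Buyer bears (B): 526.10 + 469.04 + 1807.37 = 2802.51
Landed cost (B) = invoice 156704.46 + 2802.51 + duty 32907.94 = 192414.91
Difference = |184869.37 − 192414.91| = 7545.54

Supplier A is cheaper by SGD 7545.54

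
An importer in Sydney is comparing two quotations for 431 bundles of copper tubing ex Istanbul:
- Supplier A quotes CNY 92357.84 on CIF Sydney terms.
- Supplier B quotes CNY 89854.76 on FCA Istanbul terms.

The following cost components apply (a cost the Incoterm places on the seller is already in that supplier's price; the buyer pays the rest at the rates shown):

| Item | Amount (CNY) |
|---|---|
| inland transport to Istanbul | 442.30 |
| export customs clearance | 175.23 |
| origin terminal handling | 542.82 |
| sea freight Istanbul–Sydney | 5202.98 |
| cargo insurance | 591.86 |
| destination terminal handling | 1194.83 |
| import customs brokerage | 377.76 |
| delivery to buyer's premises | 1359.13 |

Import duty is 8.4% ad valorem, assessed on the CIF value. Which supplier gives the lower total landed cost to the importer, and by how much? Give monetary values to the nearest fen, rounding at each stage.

Supplier A (CIF):
The CIF price already equals the CIF value: 92357.84
Import duty = 92357.84 × 8.4% = 7758.06
Buyer bears (A): 1194.83 + 377.76 + 1359.13 = 2931.72
Landed cost (A) = invoice 92357.84 + 2931.72 + duty 7758.06 = 103047.62
Supplier B (FCA):
CIF value = FCA price + origin terminal + freight + insurance = 89854.76 + 542.82 + 5202.98 + 591.86 = 96192.42
Import duty = 96192.42 × 8.4% = 8080.16
Buyer bears (B): 542.82 + 5202.98 + 591.86 + 1194.83 + 377.76 + 1359.13 = 9269.38
Landed cost (B) = invoice 89854.76 + 9269.38 + duty 8080.16 = 107204.30
Difference = |103047.62 − 107204.30| = 4156.68

Supplier A is cheaper by CNY 4156.68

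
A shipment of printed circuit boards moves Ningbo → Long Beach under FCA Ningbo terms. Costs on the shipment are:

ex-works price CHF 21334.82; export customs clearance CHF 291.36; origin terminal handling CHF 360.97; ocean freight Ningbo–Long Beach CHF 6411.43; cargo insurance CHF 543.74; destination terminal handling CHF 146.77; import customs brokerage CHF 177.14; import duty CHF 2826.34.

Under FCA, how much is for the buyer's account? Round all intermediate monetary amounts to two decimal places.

FCA: the seller delivers export-cleared goods to the carrier; the buyer bears costs from that point.
Seller's account: goods 21334.82 + export clearance 291.36 = 21626.18
Buyer's account: origin terminal 360.97 + freight 6411.43 + insurance 543.74 + destination terminal 146.77 + brokerage 177.14 + duty 2826.34 = 10466.39

Buyer's account: CHF 10466.39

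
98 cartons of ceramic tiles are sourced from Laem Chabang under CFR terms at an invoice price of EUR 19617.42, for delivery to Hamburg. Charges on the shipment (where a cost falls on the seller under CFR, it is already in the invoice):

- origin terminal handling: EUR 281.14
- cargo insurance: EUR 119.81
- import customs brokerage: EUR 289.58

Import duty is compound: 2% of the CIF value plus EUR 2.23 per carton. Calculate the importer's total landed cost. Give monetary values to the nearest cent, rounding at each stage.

Total landed cost: EUR 20640.09

CFR: the seller pays costs through ocean freight to the destination port, but not insurance.
Already in the invoice (seller's account under CFR): origin terminal — exclude.
CIF value = CFR price + insurance = 19617.42 + 119.81 = 19737.23
Ad valorem component: 19737.23 × 2% = 394.74
Specific component: 98 × 2.23 = 218.54
Import duty = 394.74 + 218.54 = 613.28
Buyer bears: insurance 119.81 + brokerage 289.58 + duty 613.28 = 1022.67
Landed cost = invoice 19617.42 + 1022.67 = 20640.09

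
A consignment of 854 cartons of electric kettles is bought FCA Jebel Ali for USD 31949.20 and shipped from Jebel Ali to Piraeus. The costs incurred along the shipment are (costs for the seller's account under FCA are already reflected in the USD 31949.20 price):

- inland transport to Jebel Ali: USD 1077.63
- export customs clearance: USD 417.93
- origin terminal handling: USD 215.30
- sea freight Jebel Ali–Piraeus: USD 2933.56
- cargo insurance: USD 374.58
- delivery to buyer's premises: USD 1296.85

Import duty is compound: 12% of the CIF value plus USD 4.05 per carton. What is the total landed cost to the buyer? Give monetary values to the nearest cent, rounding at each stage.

FCA: the seller delivers export-cleared goods to the carrier; the buyer bears costs from that point.
Already in the invoice (seller's account under FCA): inland to port, export clearance — exclude.
CIF value = FCA price + origin terminal + freight + insurance = 31949.20 + 215.30 + 2933.56 + 374.58 = 35472.64
Ad valorem component: 35472.64 × 12% = 4256.72
Specific component: 854 × 4.05 = 3458.70
Import duty = 4256.72 + 3458.70 = 7715.42
Buyer bears: origin terminal 215.30 + freight 2933.56 + insurance 374.58 + delivery 1296.85 + duty 7715.42 = 12535.71
Landed cost = invoice 31949.20 + 12535.71 = 44484.91

Total landed cost: USD 44484.91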